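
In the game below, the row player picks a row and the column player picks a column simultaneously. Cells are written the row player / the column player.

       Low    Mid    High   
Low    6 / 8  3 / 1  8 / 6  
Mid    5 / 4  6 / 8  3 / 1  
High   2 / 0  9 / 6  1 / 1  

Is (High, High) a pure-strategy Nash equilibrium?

Holding the column player at High: the row player gets 1 from High but could get 8 by switching to Low. The row player has a profitable deviation.

No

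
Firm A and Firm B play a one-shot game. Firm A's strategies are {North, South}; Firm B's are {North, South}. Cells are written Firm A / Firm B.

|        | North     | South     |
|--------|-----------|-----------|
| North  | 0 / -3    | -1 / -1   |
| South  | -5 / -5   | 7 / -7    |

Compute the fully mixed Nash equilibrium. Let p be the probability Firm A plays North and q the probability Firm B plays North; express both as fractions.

In a mixed NE each player is indifferent between their pure strategies, so the opponent's mix sets the indifference.
Firm B indifferent between North and South: p·(-3) + (1−p)·(-5) = p·(-1) + (1−p)·(-7) ⟹ (-5) + 2p = (-7) + 6p ⟹ p = 1/2.
Firm A indifferent between North and South: q·0 + (1−q)·(-1) = q·(-5) + (1−q)·7 ⟹ (-1) + 1q = 7 + (-12)q ⟹ q = 8/13.

p = 1/2, q = 8/13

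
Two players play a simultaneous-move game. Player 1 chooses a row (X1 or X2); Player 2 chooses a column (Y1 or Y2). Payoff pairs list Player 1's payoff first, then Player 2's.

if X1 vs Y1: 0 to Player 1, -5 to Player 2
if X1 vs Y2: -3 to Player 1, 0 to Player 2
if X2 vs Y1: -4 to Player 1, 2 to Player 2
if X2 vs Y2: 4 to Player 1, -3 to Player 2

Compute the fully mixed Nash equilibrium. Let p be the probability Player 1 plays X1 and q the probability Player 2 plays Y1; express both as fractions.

p = 1/2, q = 7/11

Each player's mixing probability is pinned down by making the *other* player indifferent.
Player 2 indifferent between Y1 and Y2: p·(-5) + (1−p)·2 = p·0 + (1−p)·(-3) ⟹ 2 + (-7)p = (-3) + 3p ⟹ p = 1/2.
Player 1 indifferent between X1 and X2: q·0 + (1−q)·(-3) = q·(-4) + (1−q)·4 ⟹ (-3) + 3q = 4 + (-8)q ⟹ q = 7/11.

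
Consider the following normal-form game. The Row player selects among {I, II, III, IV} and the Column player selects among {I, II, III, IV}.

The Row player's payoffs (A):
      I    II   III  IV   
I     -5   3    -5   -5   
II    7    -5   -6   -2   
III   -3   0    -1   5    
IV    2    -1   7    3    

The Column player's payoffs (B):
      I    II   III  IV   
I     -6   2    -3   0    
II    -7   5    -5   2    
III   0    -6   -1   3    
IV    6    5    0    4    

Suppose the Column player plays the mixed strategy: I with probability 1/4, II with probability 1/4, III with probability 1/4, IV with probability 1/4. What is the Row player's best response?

IV

The Row player's best reply maximizes expected payoff against the mix.
I: (1/4)·(-5) + (1/4)·3 + (1/4)·(-5) + (1/4)·(-5) = -3
II: (1/4)·7 + (1/4)·(-5) + (1/4)·(-6) + (1/4)·(-2) = -3/2
III: (1/4)·(-3) + (1/4)·0 + (1/4)·(-1) + (1/4)·5 = 1/4
IV: (1/4)·2 + (1/4)·(-1) + (1/4)·7 + (1/4)·3 = 11/4
Highest expected payoff is 11/4, from IV.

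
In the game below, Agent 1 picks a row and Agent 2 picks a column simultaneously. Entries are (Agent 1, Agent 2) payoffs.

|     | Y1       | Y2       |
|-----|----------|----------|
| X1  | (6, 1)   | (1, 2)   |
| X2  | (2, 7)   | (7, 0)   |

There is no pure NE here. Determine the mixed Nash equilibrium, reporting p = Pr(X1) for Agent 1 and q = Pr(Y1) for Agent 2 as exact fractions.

p = 7/8, q = 3/5

In a mixed NE each player is indifferent between their pure strategies, so the opponent's mix sets the indifference.
Agent 2 indifferent between Y1 and Y2: p·1 + (1−p)·7 = p·2 + (1−p)·0 ⟹ 7 + (-6)p = 0 + 2p ⟹ p = 7/8.
Agent 1 indifferent between X1 and X2: q·6 + (1−q)·1 = q·2 + (1−q)·7 ⟹ 1 + 5q = 7 + (-5)q ⟹ q = 3/5.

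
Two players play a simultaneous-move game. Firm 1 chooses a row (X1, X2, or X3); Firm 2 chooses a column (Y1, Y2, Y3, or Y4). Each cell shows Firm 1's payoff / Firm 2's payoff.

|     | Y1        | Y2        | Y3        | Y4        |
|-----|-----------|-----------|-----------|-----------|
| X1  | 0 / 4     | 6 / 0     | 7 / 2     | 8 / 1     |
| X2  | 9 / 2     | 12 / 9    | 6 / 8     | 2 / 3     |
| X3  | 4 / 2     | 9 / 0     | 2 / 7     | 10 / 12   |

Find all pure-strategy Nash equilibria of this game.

A profile is a Nash equilibrium when each player is best-responding to the other.
Firm 1's best responses — vs Y1: X2 (payoff 9); vs Y2: X2 (payoff 12); vs Y3: X1 (payoff 7); vs Y4: X3 (payoff 10).
Firm 2's best responses — vs X1: Y1 (payoff 4); vs X2: Y2 (payoff 9); vs X3: Y4 (payoff 12).
Mutual best responses occur at (X2, Y2) and (X3, Y4); at each, neither player gains by switching.

(X2, Y2) and (X3, Y4)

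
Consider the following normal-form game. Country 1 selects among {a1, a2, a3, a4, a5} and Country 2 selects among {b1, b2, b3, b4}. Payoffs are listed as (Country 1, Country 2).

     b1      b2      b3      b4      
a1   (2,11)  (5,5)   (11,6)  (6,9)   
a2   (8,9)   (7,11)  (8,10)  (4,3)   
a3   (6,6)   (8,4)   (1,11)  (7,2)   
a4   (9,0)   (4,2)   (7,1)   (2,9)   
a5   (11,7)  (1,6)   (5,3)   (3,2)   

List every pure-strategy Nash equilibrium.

Check mutual best responses: a cell is a NE iff neither player can gain by unilaterally deviating.
Country 1's best responses — vs b1: a5 (payoff 11); vs b2: a3 (payoff 8); vs b3: a1 (payoff 11); vs b4: a3 (payoff 7).
Country 2's best responses — vs a1: b1 (payoff 11); vs a2: b2 (payoff 11); vs a3: b3 (payoff 11); vs a4: b4 (payoff 9); vs a5: b1 (payoff 7).
The only mutual best response is (a5, b1); neither player gains by switching there.

(a5, b1)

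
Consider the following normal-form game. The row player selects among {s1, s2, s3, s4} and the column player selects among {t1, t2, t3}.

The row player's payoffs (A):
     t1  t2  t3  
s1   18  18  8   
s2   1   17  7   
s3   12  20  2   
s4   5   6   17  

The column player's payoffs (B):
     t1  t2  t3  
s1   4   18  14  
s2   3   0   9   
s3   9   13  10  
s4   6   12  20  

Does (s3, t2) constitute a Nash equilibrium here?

Holding the column player at t2: the row player gets 20 from s3, versus 18 from s1, 17 from s2, 6 from s4. No profitable deviation for the row player.
Holding the row player at s3: the column player gets 13 from t2, versus 9 from t1, 10 from t3. No profitable deviation for the column player either.

Yes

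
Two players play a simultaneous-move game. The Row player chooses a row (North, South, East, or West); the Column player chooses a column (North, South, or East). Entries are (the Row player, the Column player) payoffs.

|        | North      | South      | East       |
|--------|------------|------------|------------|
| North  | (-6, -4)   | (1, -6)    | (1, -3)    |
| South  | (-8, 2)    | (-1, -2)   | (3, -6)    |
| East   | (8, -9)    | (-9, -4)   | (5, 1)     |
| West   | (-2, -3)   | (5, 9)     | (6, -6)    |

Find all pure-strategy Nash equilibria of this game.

(West, South)

A profile is a Nash equilibrium when each player is best-responding to the other.
The Row player's best responses — vs North: East (payoff 8); vs South: West (payoff 5); vs East: West (payoff 6).
The Column player's best responses — vs North: East (payoff -3); vs South: North (payoff 2); vs East: East (payoff 1); vs West: South (payoff 9).
The only mutual best response is (West, South); neither player gains by switching there.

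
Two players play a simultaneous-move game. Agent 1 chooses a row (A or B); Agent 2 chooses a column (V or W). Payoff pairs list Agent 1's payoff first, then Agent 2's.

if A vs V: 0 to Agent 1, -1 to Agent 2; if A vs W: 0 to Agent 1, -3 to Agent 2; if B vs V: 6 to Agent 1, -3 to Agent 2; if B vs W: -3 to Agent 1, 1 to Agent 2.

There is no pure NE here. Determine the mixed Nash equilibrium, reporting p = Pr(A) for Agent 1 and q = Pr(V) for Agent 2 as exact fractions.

In a mixed NE each player is indifferent between their pure strategies, so the opponent's mix sets the indifference.
Agent 2 indifferent between V and W: p·(-1) + (1−p)·(-3) = p·(-3) + (1−p)·1 ⟹ (-3) + 2p = 1 + (-4)p ⟹ p = 2/3.
Agent 1 indifferent between A and B: q·0 + (1−q)·0 = q·6 + (1−q)·(-3) ⟹ 0 + 0q = (-3) + 9q ⟹ q = 1/3.

p = 2/3, q = 1/3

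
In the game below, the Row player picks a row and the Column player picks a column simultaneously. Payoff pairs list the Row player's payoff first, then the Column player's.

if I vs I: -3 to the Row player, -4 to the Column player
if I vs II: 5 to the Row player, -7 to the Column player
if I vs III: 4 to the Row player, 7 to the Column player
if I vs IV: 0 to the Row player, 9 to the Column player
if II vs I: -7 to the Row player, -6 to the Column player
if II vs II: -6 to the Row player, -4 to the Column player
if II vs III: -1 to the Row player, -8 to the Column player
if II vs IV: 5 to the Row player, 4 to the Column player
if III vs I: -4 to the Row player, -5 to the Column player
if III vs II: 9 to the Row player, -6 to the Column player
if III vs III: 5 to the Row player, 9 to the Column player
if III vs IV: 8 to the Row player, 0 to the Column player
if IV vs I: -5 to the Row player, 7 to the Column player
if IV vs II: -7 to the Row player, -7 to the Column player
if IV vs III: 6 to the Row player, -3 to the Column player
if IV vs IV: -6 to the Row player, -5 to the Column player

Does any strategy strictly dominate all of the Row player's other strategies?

No strictly dominant strategy

Check whether one of the Row player's strategies beats all alternatives regardless of what the opponent does.
I is not dominant: against II, III gives 9 > 5.
II is not dominant: against I, I gives -3 > -7.
III is not dominant: against I, I gives -3 > -4.
IV is not dominant: against I, I gives -3 > -5.
No single strategy is best against every opponent action.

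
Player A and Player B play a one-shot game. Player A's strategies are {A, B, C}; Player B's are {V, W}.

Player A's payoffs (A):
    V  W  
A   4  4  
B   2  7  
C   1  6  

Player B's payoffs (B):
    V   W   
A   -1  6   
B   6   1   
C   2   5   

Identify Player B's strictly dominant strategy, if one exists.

No strictly dominant strategy

A strategy is strictly dominant if it gives Player B a strictly higher payoff than every other strategy, against every choice by the opponent.
V is not dominant: against A, W gives 6 > -1.
W is not dominant: against B, V gives 6 > 1.
No single strategy is best against every opponent action.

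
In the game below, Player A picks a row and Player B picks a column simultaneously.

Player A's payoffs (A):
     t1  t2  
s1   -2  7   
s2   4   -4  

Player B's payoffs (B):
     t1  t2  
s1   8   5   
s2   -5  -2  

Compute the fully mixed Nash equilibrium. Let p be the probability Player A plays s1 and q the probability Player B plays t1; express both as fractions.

Each player's mixing probability is pinned down by making the *other* player indifferent.
Player B indifferent between t1 and t2: p·8 + (1−p)·(-5) = p·5 + (1−p)·(-2) ⟹ (-5) + 13p = (-2) + 7p ⟹ p = 1/2.
Player A indifferent between s1 and s2: q·(-2) + (1−q)·7 = q·4 + (1−q)·(-4) ⟹ 7 + (-9)q = (-4) + 8q ⟹ q = 11/17.

p = 1/2, q = 11/17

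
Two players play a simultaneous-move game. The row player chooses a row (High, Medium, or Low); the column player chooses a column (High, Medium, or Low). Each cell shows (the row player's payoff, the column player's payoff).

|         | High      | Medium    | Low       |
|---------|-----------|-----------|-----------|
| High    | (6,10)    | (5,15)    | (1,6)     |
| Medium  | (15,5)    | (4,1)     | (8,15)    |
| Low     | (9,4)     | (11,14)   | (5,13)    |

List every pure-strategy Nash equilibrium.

(Medium, Low) and (Low, Medium)

Find each player's best response to every opponent strategy; NE are the intersections.
The row player's best responses — vs High: Medium (payoff 15); vs Medium: Low (payoff 11); vs Low: Medium (payoff 8).
The column player's best responses — vs High: Medium (payoff 15); vs Medium: Low (payoff 15); vs Low: Medium (payoff 14).
Mutual best responses occur at (Medium, Low) and (Low, Medium); at each, neither player gains by switching.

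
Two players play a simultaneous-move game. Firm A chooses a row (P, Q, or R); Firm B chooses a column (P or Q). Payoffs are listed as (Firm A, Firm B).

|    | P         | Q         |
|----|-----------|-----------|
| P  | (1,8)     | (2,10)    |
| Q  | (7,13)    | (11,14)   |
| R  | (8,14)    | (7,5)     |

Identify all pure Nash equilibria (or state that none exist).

(Q, Q) and (R, P)

Find each player's best response to every opponent strategy; NE are the intersections.
Firm A's best responses — vs P: R (payoff 8); vs Q: Q (payoff 11).
Firm B's best responses — vs P: Q (payoff 10); vs Q: Q (payoff 14); vs R: P (payoff 14).
Mutual best responses occur at (Q, Q) and (R, P); at each, neither player gains by switching.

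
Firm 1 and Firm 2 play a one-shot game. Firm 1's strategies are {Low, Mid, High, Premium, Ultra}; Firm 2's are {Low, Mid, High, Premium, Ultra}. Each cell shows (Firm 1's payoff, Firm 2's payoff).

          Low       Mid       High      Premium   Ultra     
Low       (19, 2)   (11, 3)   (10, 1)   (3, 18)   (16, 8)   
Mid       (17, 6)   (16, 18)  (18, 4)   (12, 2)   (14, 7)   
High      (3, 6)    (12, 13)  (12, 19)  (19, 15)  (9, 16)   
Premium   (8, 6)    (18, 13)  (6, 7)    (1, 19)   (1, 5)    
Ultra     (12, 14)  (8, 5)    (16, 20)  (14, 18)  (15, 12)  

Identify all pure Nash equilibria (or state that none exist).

Check mutual best responses: a cell is a NE iff neither player can gain by unilaterally deviating.
Firm 1's best responses — vs Low: Low (payoff 19); vs Mid: Premium (payoff 18); vs High: Mid (payoff 18); vs Premium: High (payoff 19); vs Ultra: Low (payoff 16).
Firm 2's best responses — vs Low: Premium (payoff 18); vs Mid: Mid (payoff 18); vs High: High (payoff 19); vs Premium: Premium (payoff 19); vs Ultra: High (payoff 20).
No cell has both players best-responding. For instance, Firm 1's best reply to High is Mid, but against Mid Firm 2 prefers Mid over High.

There is no pure-strategy Nash equilibrium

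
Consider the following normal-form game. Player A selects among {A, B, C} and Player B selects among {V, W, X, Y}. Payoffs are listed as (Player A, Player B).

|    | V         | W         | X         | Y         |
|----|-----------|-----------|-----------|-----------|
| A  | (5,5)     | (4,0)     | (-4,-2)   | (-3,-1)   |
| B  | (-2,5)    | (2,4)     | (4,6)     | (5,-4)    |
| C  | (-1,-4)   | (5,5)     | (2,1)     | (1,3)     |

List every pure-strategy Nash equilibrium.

Check mutual best responses: a cell is a NE iff neither player can gain by unilaterally deviating.
Player A's best responses — vs V: A (payoff 5); vs W: C (payoff 5); vs X: B (payoff 4); vs Y: B (payoff 5).
Player B's best responses — vs A: V (payoff 5); vs B: X (payoff 6); vs C: W (payoff 5).
Mutual best responses occur at (A, V), (B, X), and (C, W); at each, neither player gains by switching.

(A, V), (B, X), and (C, W)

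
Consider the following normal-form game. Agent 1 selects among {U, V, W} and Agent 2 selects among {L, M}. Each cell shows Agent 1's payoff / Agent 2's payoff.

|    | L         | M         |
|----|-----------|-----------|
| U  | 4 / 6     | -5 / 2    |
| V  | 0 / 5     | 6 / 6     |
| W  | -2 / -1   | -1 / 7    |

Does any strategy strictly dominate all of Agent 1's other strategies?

Check whether one of Agent 1's strategies beats all alternatives regardless of what the opponent does.
U is not dominant: against M, V gives 6 > -5.
V is not dominant: against L, U gives 4 > 0.
W is not dominant: against L, U gives 4 > -2.
No single strategy is best against every opponent action.

None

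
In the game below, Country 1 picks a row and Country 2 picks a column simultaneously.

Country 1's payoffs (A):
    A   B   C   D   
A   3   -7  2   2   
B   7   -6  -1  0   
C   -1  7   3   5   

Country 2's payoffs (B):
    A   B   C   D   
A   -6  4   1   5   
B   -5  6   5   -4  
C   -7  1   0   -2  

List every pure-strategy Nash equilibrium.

(C, B)

Find each player's best response to every opponent strategy; NE are the intersections.
Country 1's best responses — vs A: B (payoff 7); vs B: C (payoff 7); vs C: C (payoff 3); vs D: C (payoff 5).
Country 2's best responses — vs A: D (payoff 5); vs B: B (payoff 6); vs C: B (payoff 1).
The only mutual best response is (C, B); neither player gains by switching there.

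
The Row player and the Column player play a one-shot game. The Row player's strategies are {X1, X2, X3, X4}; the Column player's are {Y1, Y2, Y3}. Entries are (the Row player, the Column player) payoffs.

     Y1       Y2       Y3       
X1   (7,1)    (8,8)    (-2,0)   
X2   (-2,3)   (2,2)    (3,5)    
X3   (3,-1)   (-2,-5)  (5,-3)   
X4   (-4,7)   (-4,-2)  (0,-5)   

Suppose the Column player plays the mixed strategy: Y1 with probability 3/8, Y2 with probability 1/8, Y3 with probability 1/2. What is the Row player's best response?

The Row player's best reply maximizes expected payoff against the mix.
X1: (3/8)·7 + (1/8)·8 + (1/2)·(-2) = 21/8
X2: (3/8)·(-2) + (1/8)·2 + (1/2)·3 = 1
X3: (3/8)·3 + (1/8)·(-2) + (1/2)·5 = 27/8
X4: (3/8)·(-4) + (1/8)·(-4) + (1/2)·0 = -2
Highest expected payoff is 27/8, from X3.

X3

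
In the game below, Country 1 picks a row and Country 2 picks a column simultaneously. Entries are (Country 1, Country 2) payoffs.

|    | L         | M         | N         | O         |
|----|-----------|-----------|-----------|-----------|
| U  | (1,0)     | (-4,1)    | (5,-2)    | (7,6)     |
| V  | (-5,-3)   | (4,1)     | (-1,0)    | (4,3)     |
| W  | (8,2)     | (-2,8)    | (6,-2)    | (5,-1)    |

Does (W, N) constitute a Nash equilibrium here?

Holding Country 2 at N: Country 1 gets 6 from W, versus 5 from U, -1 from V. No profitable deviation for Country 1.
Holding Country 1 at W: Country 2 gets -2 from N but could get 8 by switching to M. Country 2 has a profitable deviation.

No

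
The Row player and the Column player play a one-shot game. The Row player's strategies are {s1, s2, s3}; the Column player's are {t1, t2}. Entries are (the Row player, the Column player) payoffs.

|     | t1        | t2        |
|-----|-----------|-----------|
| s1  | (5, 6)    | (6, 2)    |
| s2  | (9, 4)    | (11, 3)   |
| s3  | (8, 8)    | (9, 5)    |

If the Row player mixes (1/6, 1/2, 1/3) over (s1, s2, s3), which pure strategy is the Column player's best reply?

The Column player's best reply maximizes expected payoff against the mix.
t1: (1/6)·6 + (1/2)·4 + (1/3)·8 = 17/3
t2: (1/6)·2 + (1/2)·3 + (1/3)·5 = 7/2
Highest expected payoff is 17/3, from t1.

t1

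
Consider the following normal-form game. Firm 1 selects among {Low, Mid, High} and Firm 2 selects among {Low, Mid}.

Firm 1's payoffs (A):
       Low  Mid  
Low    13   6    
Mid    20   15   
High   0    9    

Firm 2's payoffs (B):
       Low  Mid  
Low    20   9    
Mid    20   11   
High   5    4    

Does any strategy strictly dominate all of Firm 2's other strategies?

Low

A strategy is strictly dominant if it gives Firm 2 a strictly higher payoff than every other strategy, against every choice by the opponent.
Low strictly dominates: vs Low: 20 > 9; vs Mid: 20 > 11; vs High: 5 > 4.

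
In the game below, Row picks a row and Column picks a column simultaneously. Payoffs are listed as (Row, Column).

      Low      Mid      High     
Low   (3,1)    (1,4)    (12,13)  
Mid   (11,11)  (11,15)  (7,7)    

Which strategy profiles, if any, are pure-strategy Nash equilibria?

(Low, High) and (Mid, Mid)

A profile is a Nash equilibrium when each player is best-responding to the other.
Row's best responses — vs Low: Mid (payoff 11); vs Mid: Mid (payoff 11); vs High: Low (payoff 12).
Column's best responses — vs Low: High (payoff 13); vs Mid: Mid (payoff 15).
Mutual best responses occur at (Low, High) and (Mid, Mid); at each, neither player gains by switching.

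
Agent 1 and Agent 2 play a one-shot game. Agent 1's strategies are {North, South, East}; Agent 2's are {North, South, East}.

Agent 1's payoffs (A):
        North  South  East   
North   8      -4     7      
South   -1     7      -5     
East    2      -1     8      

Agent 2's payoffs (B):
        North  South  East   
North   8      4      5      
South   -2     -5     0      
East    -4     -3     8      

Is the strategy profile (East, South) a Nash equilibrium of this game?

No

Holding Agent 2 at South: Agent 1 gets -1 from East but could get 7 by switching to South. Agent 1 has a profitable deviation.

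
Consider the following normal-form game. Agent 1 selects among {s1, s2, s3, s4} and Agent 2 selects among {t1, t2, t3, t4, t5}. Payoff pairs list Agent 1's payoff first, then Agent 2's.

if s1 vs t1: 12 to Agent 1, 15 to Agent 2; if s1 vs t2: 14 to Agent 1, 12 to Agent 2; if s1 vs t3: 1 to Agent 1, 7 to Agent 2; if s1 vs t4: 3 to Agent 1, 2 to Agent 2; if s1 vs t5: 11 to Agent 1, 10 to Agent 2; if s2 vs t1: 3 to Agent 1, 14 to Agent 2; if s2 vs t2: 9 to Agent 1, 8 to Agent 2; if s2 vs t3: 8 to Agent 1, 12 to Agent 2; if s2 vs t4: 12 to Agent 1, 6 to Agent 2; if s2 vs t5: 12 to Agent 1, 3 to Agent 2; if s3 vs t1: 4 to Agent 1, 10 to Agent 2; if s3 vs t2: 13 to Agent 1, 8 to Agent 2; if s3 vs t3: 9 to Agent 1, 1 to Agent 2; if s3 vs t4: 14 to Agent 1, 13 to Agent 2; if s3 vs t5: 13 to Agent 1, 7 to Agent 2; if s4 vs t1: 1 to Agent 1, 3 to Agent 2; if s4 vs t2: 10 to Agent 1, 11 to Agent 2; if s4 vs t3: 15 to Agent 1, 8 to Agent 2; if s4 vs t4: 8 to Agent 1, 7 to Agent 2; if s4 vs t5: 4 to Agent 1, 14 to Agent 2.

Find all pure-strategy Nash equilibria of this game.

Check mutual best responses: a cell is a NE iff neither player can gain by unilaterally deviating.
Agent 1's best responses — vs t1: s1 (payoff 12); vs t2: s1 (payoff 14); vs t3: s4 (payoff 15); vs t4: s3 (payoff 14); vs t5: s3 (payoff 13).
Agent 2's best responses — vs s1: t1 (payoff 15); vs s2: t1 (payoff 14); vs s3: t4 (payoff 13); vs s4: t5 (payoff 14).
Mutual best responses occur at (s1, t1) and (s3, t4); at each, neither player gains by switching.

(s1, t1) and (s3, t4)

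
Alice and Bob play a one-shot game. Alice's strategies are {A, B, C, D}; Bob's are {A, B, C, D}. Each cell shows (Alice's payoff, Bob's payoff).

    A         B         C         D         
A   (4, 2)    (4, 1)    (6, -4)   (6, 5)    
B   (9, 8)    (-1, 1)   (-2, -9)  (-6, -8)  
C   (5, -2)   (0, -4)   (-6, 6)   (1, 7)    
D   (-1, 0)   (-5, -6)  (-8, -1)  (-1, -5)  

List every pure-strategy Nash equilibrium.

(A, D) and (B, A)

A profile is a Nash equilibrium when each player is best-responding to the other.
Alice's best responses — vs A: B (payoff 9); vs B: A (payoff 4); vs C: A (payoff 6); vs D: A (payoff 6).
Bob's best responses — vs A: D (payoff 5); vs B: A (payoff 8); vs C: D (payoff 7); vs D: A (payoff 0).
Mutual best responses occur at (A, D) and (B, A); at each, neither player gains by switching.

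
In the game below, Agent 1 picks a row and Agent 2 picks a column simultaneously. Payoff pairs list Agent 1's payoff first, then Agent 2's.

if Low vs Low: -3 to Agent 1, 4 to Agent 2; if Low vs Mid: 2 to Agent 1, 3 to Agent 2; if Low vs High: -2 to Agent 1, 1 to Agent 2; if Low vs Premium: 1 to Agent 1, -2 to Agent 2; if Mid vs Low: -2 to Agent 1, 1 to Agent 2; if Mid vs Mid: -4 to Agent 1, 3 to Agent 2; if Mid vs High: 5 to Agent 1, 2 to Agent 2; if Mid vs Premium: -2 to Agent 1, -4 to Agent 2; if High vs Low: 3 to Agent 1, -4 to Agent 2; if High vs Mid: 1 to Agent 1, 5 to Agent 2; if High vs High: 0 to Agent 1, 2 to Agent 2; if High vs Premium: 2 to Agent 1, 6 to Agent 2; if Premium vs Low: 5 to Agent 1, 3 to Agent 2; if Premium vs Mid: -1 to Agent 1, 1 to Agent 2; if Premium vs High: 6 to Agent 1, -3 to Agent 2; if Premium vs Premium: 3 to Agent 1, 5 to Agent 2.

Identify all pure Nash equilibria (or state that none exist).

Check mutual best responses: a cell is a NE iff neither player can gain by unilaterally deviating.
Agent 1's best responses — vs Low: Premium (payoff 5); vs Mid: Low (payoff 2); vs High: Premium (payoff 6); vs Premium: Premium (payoff 3).
Agent 2's best responses — vs Low: Low (payoff 4); vs Mid: Mid (payoff 3); vs High: Premium (payoff 6); vs Premium: Premium (payoff 5).
The only mutual best response is (Premium, Premium); neither player gains by switching there.

(Premium, Premium)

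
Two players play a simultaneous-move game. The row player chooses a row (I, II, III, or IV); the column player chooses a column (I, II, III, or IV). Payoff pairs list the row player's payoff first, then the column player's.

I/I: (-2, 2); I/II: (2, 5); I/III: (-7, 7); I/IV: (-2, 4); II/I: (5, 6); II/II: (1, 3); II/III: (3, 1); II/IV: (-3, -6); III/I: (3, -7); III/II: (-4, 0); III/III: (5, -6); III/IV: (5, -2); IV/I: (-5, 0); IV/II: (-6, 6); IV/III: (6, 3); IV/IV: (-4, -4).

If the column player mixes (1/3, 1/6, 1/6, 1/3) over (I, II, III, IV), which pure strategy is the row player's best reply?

III

The row player's best reply maximizes expected payoff against the mix.
I: (1/3)·(-2) + (1/6)·2 + (1/6)·(-7) + (1/3)·(-2) = -13/6
II: (1/3)·5 + (1/6)·1 + (1/6)·3 + (1/3)·(-3) = 4/3
III: (1/3)·3 + (1/6)·(-4) + (1/6)·5 + (1/3)·5 = 17/6
IV: (1/3)·(-5) + (1/6)·(-6) + (1/6)·6 + (1/3)·(-4) = -3
Highest expected payoff is 17/6, from III.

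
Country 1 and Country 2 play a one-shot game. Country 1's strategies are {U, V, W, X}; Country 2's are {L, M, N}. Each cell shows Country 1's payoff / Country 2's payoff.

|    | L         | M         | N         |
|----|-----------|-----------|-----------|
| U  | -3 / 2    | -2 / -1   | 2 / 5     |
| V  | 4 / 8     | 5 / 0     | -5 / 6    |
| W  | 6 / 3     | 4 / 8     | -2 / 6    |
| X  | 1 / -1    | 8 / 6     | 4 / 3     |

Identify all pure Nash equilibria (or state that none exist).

(X, M)

A profile is a Nash equilibrium when each player is best-responding to the other.
Country 1's best responses — vs L: W (payoff 6); vs M: X (payoff 8); vs N: X (payoff 4).
Country 2's best responses — vs U: N (payoff 5); vs V: L (payoff 8); vs W: M (payoff 8); vs X: M (payoff 6).
The only mutual best response is (X, M); neither player gains by switching there.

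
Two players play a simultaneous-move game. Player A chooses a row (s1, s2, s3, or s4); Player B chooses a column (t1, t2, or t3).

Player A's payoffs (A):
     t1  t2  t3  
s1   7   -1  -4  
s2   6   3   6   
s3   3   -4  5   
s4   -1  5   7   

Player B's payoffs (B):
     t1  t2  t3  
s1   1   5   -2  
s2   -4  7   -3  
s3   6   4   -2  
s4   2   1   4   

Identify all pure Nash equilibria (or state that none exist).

Check mutual best responses: a cell is a NE iff neither player can gain by unilaterally deviating.
Player A's best responses — vs t1: s1 (payoff 7); vs t2: s4 (payoff 5); vs t3: s4 (payoff 7).
Player B's best responses — vs s1: t2 (payoff 5); vs s2: t2 (payoff 7); vs s3: t1 (payoff 6); vs s4: t3 (payoff 4).
The only mutual best response is (s4, t3); neither player gains by switching there.

(s4, t3)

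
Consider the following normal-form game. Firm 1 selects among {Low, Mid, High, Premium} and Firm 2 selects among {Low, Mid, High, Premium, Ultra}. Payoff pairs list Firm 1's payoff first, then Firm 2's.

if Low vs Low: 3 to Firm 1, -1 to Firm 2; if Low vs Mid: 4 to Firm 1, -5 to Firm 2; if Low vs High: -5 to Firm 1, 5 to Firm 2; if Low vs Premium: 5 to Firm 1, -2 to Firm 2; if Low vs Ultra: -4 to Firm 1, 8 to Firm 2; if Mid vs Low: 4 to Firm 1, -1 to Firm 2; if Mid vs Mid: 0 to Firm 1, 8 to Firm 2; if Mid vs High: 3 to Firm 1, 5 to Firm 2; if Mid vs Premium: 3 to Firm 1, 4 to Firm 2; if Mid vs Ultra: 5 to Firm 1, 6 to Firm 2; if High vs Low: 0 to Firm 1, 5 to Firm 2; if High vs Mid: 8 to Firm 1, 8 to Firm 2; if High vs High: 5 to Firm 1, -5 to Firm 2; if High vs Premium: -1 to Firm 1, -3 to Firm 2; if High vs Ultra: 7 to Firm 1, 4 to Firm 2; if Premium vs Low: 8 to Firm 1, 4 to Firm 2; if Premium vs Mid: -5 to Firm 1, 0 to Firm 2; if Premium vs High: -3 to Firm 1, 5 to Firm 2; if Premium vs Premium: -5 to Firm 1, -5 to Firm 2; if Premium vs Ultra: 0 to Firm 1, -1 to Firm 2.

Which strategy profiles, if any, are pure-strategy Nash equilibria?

A profile is a Nash equilibrium when each player is best-responding to the other.
Firm 1's best responses — vs Low: Premium (payoff 8); vs Mid: High (payoff 8); vs High: High (payoff 5); vs Premium: Low (payoff 5); vs Ultra: High (payoff 7).
Firm 2's best responses — vs Low: Ultra (payoff 8); vs Mid: Mid (payoff 8); vs High: Mid (payoff 8); vs Premium: High (payoff 5).
The only mutual best response is (High, Mid); neither player gains by switching there.

(High, Mid)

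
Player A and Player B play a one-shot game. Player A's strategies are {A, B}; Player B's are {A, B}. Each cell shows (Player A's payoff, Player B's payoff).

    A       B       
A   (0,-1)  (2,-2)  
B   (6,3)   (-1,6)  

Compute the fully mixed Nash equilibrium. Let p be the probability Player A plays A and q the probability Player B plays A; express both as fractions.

p = 3/4, q = 1/3

In a mixed NE each player is indifferent between their pure strategies, so the opponent's mix sets the indifference.
Player B indifferent between A and B: p·(-1) + (1−p)·3 = p·(-2) + (1−p)·6 ⟹ 3 + (-4)p = 6 + (-8)p ⟹ p = 3/4.
Player A indifferent between A and B: q·0 + (1−q)·2 = q·6 + (1−q)·(-1) ⟹ 2 + (-2)q = (-1) + 7q ⟹ q = 1/3.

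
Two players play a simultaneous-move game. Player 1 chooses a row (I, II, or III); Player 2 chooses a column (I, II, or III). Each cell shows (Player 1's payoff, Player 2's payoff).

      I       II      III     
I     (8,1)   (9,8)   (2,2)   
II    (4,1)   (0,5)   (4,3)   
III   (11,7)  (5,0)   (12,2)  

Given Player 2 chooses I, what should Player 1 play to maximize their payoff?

III

With Player 2 fixed at I, Player 1's payoffs are: I → 8, II → 4, III → 11.
The maximum is 11, achieved by III.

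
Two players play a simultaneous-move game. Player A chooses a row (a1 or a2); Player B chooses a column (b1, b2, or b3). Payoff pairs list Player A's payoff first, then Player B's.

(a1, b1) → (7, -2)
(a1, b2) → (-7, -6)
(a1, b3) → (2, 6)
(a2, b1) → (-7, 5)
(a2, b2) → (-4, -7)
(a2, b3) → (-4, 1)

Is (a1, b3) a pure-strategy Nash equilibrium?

Holding Player B at b3: Player A gets 2 from a1, versus -4 from a2. No profitable deviation for Player A.
Holding Player A at a1: Player B gets 6 from b3, versus -2 from b1, -6 from b2. No profitable deviation for Player B either.

Yes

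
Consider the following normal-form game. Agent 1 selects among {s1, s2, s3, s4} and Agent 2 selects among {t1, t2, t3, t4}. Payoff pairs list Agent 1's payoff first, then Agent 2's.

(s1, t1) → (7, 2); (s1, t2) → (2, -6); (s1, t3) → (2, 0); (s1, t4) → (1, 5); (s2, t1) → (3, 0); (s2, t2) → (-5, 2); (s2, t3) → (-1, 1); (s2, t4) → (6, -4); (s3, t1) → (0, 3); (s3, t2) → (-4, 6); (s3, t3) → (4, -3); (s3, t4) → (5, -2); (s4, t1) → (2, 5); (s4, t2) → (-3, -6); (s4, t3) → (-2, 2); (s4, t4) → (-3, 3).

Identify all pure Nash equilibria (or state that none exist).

No pure-strategy Nash equilibrium

Find each player's best response to every opponent strategy; NE are the intersections.
Agent 1's best responses — vs t1: s1 (payoff 7); vs t2: s1 (payoff 2); vs t3: s3 (payoff 4); vs t4: s2 (payoff 6).
Agent 2's best responses — vs s1: t4 (payoff 5); vs s2: t2 (payoff 2); vs s3: t2 (payoff 6); vs s4: t1 (payoff 5).
No cell has both players best-responding. For instance, Agent 1's best reply to t4 is s2, but against s2 Agent 2 prefers t2 over t4.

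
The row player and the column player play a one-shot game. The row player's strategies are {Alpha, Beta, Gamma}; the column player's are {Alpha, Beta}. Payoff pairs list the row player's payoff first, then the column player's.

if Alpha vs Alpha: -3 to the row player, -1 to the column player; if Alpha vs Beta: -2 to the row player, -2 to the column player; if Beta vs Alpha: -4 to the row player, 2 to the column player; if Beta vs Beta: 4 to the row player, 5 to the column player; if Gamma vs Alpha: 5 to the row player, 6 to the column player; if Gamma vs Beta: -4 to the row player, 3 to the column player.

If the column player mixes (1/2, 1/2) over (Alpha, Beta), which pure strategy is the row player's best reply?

Compute the row player's expected payoff from each pure strategy against the given mix.
Alpha: (1/2)·(-3) + (1/2)·(-2) = -5/2
Beta: (1/2)·(-4) + (1/2)·4 = 0
Gamma: (1/2)·5 + (1/2)·(-4) = 1/2
Highest expected payoff is 1/2, from Gamma.

Gamma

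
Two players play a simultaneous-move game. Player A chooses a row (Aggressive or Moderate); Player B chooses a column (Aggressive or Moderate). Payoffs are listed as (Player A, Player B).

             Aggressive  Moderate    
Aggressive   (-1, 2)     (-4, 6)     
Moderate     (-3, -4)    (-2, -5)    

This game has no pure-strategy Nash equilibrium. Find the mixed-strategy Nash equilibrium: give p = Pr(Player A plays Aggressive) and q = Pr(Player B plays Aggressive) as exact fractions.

p = 1/5, q = 1/2

Each player's mixing probability is pinned down by making the *other* player indifferent.
Player B indifferent between Aggressive and Moderate: p·2 + (1−p)·(-4) = p·6 + (1−p)·(-5) ⟹ (-4) + 6p = (-5) + 11p ⟹ p = 1/5.
Player A indifferent between Aggressive and Moderate: q·(-1) + (1−q)·(-4) = q·(-3) + (1−q)·(-2) ⟹ (-4) + 3q = (-2) + (-1)q ⟹ q = 1/2.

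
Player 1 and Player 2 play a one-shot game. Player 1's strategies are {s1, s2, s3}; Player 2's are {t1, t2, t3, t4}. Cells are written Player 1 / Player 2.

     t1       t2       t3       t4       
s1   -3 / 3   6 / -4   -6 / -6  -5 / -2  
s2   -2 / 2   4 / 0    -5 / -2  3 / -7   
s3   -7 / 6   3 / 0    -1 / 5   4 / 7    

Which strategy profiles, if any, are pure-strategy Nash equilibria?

(s2, t1) and (s3, t4)

Find each player's best response to every opponent strategy; NE are the intersections.
Player 1's best responses — vs t1: s2 (payoff -2); vs t2: s1 (payoff 6); vs t3: s3 (payoff -1); vs t4: s3 (payoff 4).
Player 2's best responses — vs s1: t1 (payoff 3); vs s2: t1 (payoff 2); vs s3: t4 (payoff 7).
Mutual best responses occur at (s2, t1) and (s3, t4); at each, neither player gains by switching.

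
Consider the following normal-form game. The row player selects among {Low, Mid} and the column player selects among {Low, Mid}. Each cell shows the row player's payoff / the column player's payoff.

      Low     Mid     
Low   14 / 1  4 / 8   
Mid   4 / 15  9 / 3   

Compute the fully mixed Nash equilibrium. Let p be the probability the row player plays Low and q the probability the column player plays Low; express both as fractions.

Each player's mixing probability is pinned down by making the *other* player indifferent.
The column player indifferent between Low and Mid: p·1 + (1−p)·15 = p·8 + (1−p)·3 ⟹ 15 + (-14)p = 3 + 5p ⟹ p = 12/19.
The row player indifferent between Low and Mid: q·14 + (1−q)·4 = q·4 + (1−q)·9 ⟹ 4 + 10q = 9 + (-5)q ⟹ q = 1/3.

p = 12/19, q = 1/3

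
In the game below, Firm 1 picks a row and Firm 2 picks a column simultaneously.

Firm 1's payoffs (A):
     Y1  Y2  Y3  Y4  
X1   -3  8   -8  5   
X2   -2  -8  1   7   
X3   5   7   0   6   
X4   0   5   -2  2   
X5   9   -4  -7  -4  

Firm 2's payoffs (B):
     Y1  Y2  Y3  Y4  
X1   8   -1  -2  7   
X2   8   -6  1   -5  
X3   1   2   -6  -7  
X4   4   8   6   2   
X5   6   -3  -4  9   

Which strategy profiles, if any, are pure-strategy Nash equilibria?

None

Find each player's best response to every opponent strategy; NE are the intersections.
Firm 1's best responses — vs Y1: X5 (payoff 9); vs Y2: X1 (payoff 8); vs Y3: X2 (payoff 1); vs Y4: X2 (payoff 7).
Firm 2's best responses — vs X1: Y1 (payoff 8); vs X2: Y1 (payoff 8); vs X3: Y2 (payoff 2); vs X4: Y2 (payoff 8); vs X5: Y4 (payoff 9).
No cell has both players best-responding. For instance, Firm 1's best reply to Y2 is X1, but against X1 Firm 2 prefers Y1 over Y2.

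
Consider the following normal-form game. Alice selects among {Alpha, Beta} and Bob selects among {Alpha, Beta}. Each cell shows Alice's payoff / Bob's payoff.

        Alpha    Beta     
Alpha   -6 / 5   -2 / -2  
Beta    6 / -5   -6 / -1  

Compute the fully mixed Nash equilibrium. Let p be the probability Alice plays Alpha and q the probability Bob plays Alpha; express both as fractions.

In a mixed NE each player is indifferent between their pure strategies, so the opponent's mix sets the indifference.
Bob indifferent between Alpha and Beta: p·5 + (1−p)·(-5) = p·(-2) + (1−p)·(-1) ⟹ (-5) + 10p = (-1) + (-1)p ⟹ p = 4/11.
Alice indifferent between Alpha and Beta: q·(-6) + (1−q)·(-2) = q·6 + (1−q)·(-6) ⟹ (-2) + (-4)q = (-6) + 12q ⟹ q = 1/4.

p = 4/11, q = 1/4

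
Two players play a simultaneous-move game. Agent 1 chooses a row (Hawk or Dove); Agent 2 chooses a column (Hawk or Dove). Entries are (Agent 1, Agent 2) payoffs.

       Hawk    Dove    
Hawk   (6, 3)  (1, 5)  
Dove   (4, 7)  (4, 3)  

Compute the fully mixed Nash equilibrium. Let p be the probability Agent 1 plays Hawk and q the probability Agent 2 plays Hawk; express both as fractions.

In a mixed NE each player is indifferent between their pure strategies, so the opponent's mix sets the indifference.
Agent 2 indifferent between Hawk and Dove: p·3 + (1−p)·7 = p·5 + (1−p)·3 ⟹ 7 + (-4)p = 3 + 2p ⟹ p = 2/3.
Agent 1 indifferent between Hawk and Dove: q·6 + (1−q)·1 = q·4 + (1−q)·4 ⟹ 1 + 5q = 4 + 0q ⟹ q = 3/5.

p = 2/3, q = 3/5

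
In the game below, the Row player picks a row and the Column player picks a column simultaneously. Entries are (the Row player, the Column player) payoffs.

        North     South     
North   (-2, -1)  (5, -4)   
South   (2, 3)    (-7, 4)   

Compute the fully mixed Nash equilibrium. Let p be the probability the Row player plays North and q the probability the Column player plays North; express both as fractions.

In a mixed NE each player is indifferent between their pure strategies, so the opponent's mix sets the indifference.
The Column player indifferent between North and South: p·(-1) + (1−p)·3 = p·(-4) + (1−p)·4 ⟹ 3 + (-4)p = 4 + (-8)p ⟹ p = 1/4.
The Row player indifferent between North and South: q·(-2) + (1−q)·5 = q·2 + (1−q)·(-7) ⟹ 5 + (-7)q = (-7) + 9q ⟹ q = 3/4.

p = 1/4, q = 3/4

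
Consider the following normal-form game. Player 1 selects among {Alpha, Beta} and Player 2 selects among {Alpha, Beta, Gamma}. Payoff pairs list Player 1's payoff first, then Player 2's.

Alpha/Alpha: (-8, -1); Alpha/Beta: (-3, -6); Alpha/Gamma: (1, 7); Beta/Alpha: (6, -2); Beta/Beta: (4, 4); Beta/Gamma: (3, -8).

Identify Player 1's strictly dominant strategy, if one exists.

Beta

Check whether one of Player 1's strategies beats all alternatives regardless of what the opponent does.
Beta strictly dominates: vs Alpha: 6 > -8; vs Beta: 4 > -3; vs Gamma: 3 > 1.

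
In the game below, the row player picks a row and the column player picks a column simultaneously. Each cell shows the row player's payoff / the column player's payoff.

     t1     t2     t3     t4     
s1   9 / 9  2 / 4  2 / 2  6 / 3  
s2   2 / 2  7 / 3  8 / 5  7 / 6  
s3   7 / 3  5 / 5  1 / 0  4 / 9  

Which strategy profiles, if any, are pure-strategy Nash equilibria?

Find each player's best response to every opponent strategy; NE are the intersections.
The row player's best responses — vs t1: s1 (payoff 9); vs t2: s2 (payoff 7); vs t3: s2 (payoff 8); vs t4: s2 (payoff 7).
The column player's best responses — vs s1: t1 (payoff 9); vs s2: t4 (payoff 6); vs s3: t4 (payoff 9).
Mutual best responses occur at (s1, t1) and (s2, t4); at each, neither player gains by switching.

(s1, t1) and (s2, t4)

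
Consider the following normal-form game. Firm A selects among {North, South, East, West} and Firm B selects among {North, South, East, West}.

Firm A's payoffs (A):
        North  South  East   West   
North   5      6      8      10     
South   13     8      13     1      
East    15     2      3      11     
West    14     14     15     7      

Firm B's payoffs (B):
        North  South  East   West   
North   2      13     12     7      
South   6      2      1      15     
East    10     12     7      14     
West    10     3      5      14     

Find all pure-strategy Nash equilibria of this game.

A profile is a Nash equilibrium when each player is best-responding to the other.
Firm A's best responses — vs North: East (payoff 15); vs South: West (payoff 14); vs East: West (payoff 15); vs West: East (payoff 11).
Firm B's best responses — vs North: South (payoff 13); vs South: West (payoff 15); vs East: West (payoff 14); vs West: West (payoff 14).
The only mutual best response is (East, West); neither player gains by switching there.

(East, West)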